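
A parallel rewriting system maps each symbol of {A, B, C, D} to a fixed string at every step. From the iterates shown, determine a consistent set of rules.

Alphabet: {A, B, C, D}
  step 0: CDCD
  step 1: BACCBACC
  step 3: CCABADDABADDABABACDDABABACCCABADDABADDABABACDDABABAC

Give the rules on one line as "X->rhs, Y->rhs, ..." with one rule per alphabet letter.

A->ABA, B->DD, C->BAC, D->C

  step 0 ⇒ step 1: CDCD ⇒ BAC·C·BAC·C
    C ↦ BAC
    D ↦ C
    A ↦ ABA  (constrained at step 1)
    B ↦ DD  (constrained at step 1)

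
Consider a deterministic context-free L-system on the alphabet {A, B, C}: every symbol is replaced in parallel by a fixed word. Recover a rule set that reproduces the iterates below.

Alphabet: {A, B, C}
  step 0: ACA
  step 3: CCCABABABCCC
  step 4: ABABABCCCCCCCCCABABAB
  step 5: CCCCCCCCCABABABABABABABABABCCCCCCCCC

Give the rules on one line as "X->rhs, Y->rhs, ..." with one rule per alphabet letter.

  step 4 ⇒ step 5: ABABABCCCCCCCCCABABAB ⇒ C·CC·C·CC·C·CC·AB·AB·AB·AB·AB·AB·AB·AB·AB·C·CC·C·CC·C·CC
    A ↦ C
    B ↦ CC
    C ↦ AB

A->C, B->CC, C->AB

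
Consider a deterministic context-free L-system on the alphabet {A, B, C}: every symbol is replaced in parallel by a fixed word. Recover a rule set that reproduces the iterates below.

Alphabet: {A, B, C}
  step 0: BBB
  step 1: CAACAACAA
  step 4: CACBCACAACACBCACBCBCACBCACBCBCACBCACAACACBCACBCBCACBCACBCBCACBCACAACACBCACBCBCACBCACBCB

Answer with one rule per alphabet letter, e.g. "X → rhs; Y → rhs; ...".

  step 0 ⇒ step 1: BBB ⇒ CAA·CAA·CAA
    B ↦ CAA
    A ↦ CB  (constrained at step 1)
    C ↦ CA  (constrained at step 1)

A->CB, B->CAA, C->CA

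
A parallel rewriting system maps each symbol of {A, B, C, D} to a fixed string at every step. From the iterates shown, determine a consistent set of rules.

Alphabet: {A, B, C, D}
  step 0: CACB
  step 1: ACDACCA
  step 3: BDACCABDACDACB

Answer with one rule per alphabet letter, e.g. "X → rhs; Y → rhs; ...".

  step 0 ⇒ step 1: CACB ⇒ AC·D·AC·CA
    A ↦ D
    B ↦ CA
    C ↦ AC
    D ↦ B  (constrained at step 1)

A->D, B->CA, C->AC, D->B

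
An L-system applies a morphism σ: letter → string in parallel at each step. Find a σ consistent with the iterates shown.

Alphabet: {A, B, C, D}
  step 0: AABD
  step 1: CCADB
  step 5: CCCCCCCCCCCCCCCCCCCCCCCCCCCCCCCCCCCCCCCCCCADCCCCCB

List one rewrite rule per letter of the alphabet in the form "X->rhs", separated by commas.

  step 0 ⇒ step 1: AABD ⇒ C·C·AD·B
    A ↦ C
    B ↦ AD
    D ↦ B
    C ↦ CC  (constrained at step 1)

A->C, B->AD, C->CC, D->B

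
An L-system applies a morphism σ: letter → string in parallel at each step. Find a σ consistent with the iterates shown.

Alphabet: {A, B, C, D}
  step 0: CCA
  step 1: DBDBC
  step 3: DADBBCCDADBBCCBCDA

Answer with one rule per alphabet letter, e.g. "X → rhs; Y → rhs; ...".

  step 0 ⇒ step 1: CCA ⇒ DB·DB·C
    A ↦ C
    C ↦ DB
    B ↦ DA  (constrained at step 1)
    D ↦ BC  (constrained at step 1)

A->C, B->DA, C->DB, D->BC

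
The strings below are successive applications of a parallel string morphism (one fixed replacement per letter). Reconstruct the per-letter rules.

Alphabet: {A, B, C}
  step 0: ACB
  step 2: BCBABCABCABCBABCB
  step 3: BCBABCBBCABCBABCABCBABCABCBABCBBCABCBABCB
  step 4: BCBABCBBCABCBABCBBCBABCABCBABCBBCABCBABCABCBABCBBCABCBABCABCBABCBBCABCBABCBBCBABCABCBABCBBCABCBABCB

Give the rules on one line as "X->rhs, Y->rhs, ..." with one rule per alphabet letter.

A->BCA, B->BCB, C->A

  step 3 ⇒ step 4: BCBABCBBCABCBABCABCBABCABCBABCBBCABCBABCB ⇒ BCB·A·BCB·BCA·BCB·A·BCB·BCB·A·BCA·BCB·A·BCB·BCA·BCB·A·BCA·BCB·A·BCB·BCA·BCB·A·BCA·BCB·A·BCB·BCA·BCB·A·BCB·BCB·A·BCA·BCB·A·BCB·BCA·BCB·A·BCB
    A ↦ BCA
    B ↦ BCB
    C ↦ A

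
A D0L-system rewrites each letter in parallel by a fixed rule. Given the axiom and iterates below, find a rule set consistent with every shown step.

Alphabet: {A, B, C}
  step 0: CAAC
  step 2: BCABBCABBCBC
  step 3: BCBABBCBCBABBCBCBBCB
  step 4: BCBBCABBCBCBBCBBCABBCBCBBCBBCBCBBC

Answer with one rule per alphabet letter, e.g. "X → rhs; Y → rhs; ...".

  step 3 ⇒ step 4: BCBABBCBCBABBCBCBBCB ⇒ BC·B·BC·AB·BC·BC·B·BC·B·BC·AB·BC·BC·B·BC·B·BC·BC·B·BC
    A ↦ AB
    B ↦ BC
    C ↦ B

A->AB, B->BC, C->B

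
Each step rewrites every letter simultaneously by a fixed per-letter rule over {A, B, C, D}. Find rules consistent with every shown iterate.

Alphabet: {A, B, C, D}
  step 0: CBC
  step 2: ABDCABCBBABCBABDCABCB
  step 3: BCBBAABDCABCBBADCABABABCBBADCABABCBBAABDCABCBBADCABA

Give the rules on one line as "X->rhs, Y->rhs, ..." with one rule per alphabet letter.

A->BCB, B->BA, C->DCA, D->AB

  step 2 ⇒ step 3: ABDCABCBBABCBABDCABCB ⇒ BCB·BA·AB·DCA·BCB·BA·DCA·BA·BA·BCB·BA·DCA·BA·BCB·BA·AB·DCA·BCB·BA·DCA·BA
    A ↦ BCB
    B ↦ BA
    C ↦ DCA
    D ↦ AB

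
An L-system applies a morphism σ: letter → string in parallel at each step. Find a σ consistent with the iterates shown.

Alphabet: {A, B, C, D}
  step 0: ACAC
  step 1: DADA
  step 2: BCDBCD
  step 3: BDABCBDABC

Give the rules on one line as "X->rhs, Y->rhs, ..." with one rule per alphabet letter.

A->D, B->BD, C->A, D->BC

  step 2 ⇒ step 3: BCDBCD ⇒ BD·A·BC·BD·A·BC
    B ↦ BD
    C ↦ A
    D ↦ BC
  step 0 ⇒ step 1: ACAC ⇒ D·A·D·A
    A ↦ D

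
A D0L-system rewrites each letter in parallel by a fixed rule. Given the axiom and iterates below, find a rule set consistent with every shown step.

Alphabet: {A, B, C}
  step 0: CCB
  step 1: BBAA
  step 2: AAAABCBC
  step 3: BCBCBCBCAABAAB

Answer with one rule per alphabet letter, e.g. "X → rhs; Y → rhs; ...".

  step 2 ⇒ step 3: AAAABCBC ⇒ BC·BC·BC·BC·AA·B·AA·B
    A ↦ BC
    B ↦ AA
    C ↦ B

A->BC, B->AA, C->B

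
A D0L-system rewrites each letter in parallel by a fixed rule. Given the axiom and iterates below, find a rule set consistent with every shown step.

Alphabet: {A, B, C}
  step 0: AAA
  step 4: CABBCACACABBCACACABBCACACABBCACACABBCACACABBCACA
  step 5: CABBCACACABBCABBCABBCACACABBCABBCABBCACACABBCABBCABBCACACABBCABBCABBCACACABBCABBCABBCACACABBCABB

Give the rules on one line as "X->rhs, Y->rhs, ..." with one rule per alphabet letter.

  step 4 ⇒ step 5: CABBCACACABBCACACABBCACACABBCACACABBCACACABBCACA ⇒ CA·BB·CA·CA·CA·BB·CA·BB·CA·BB·CA·CA·CA·BB·CA·BB·CA·BB·CA·CA·CA·BB·CA·BB·CA·BB·CA·CA·CA·BB·CA·BB·CA·BB·CA·CA·CA·BB·CA·BB·CA·BB·CA·CA·CA·BB·CA·BB
    A ↦ BB
    B ↦ CA
    C ↦ CA

A->BB, B->CA, C->CA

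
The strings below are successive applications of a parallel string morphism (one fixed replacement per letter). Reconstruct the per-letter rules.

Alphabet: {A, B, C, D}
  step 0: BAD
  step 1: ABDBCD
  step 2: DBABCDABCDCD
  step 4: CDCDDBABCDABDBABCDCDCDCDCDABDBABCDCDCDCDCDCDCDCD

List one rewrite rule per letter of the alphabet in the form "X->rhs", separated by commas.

  step 1 ⇒ step 2: ABDBCD ⇒ DB·AB·CD·AB·CD·CD
    A ↦ DB
    B ↦ AB
    C ↦ CD
    D ↦ CD

A->DB, B->AB, C->CD, D->CD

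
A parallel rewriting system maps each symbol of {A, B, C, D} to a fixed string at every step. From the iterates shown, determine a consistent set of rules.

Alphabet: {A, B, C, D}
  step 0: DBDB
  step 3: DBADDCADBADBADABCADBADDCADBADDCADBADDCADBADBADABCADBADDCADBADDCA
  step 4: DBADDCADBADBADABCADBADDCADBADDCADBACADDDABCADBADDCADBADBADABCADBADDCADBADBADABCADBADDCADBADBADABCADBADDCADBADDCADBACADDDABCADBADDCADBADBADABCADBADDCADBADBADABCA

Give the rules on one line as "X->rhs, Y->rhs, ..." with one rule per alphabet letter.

A->CA, B->DD, C->DAB, D->DBA

  step 3 ⇒ step 4: DBADDCADBADBADABCADBADDCADBADDCADBADDCADBADBADABCADBADDCADBADDCA ⇒ DBA·DD·CA·DBA·DBA·DAB·CA·DBA·DD·CA·DBA·DD·CA·DBA·CA·DD·DAB·CA·DBA·DD·CA·DBA·DBA·DAB·CA·DBA·DD·CA·DBA·DBA·DAB·CA·DBA·DD·CA·DBA·DBA·DAB·CA·DBA·DD·CA·DBA·DD·CA·DBA·CA·DD·DAB·CA·DBA·DD·CA·DBA·DBA·DAB·CA·DBA·DD·CA·DBA·DBA·DAB·CA
    A ↦ CA
    B ↦ DD
    C ↦ DAB
    D ↦ DBA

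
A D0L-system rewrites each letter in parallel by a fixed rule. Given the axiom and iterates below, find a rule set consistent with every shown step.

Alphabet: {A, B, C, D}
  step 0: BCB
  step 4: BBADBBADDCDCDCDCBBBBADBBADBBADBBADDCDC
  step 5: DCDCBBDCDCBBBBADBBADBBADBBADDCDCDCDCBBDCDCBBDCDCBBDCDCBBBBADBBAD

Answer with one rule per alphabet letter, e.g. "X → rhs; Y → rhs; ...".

  step 4 ⇒ step 5: BBADBBADDCDCDCDCBBBBADBBADBBADBBADDCDC ⇒ DC·DC·B·B·DC·DC·B·B·B·BAD·B·BAD·B·BAD·B·BAD·DC·DC·DC·DC·B·B·DC·DC·B·B·DC·DC·B·B·DC·DC·B·B·B·BAD·B·BAD
    A ↦ B
    B ↦ DC
    C ↦ BAD
    D ↦ B

A->B, B->DC, C->BAD, D->B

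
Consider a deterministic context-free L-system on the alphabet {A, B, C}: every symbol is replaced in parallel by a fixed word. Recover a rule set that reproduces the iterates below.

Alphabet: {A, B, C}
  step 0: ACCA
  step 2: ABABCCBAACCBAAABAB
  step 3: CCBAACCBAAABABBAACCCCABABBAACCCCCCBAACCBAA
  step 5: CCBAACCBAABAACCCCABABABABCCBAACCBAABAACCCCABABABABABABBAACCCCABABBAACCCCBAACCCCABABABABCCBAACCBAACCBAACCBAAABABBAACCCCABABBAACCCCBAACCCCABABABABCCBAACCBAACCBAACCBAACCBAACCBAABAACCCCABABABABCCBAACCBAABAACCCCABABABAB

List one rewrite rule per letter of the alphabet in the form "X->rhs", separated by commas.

  step 2 ⇒ step 3: ABABCCBAACCBAAABAB ⇒ CC·BAA·CC·BAA·AB·AB·BAA·CC·CC·AB·AB·BAA·CC·CC·CC·BAA·CC·BAA
    A ↦ CC
    B ↦ BAA
    C ↦ AB

A->CC, B->BAA, C->AB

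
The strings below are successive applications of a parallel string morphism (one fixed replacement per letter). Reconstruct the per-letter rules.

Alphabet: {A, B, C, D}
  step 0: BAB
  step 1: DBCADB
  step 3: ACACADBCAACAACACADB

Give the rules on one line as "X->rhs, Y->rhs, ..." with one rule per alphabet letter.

A->CA, B->DB, C->A, D->CA

  step 0 ⇒ step 1: BAB ⇒ DB·CA·DB
    A ↦ CA
    B ↦ DB
    C ↦ A  (constrained at step 1)
    D ↦ CA  (constrained at step 1)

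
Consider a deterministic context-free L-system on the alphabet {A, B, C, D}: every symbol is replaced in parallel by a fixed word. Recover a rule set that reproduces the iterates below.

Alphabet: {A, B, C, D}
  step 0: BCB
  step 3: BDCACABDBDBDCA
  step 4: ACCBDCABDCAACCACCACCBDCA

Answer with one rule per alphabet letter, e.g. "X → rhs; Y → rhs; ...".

A->CA, B->A, C->BD, D->CC

  step 3 ⇒ step 4: BDCACABDBDBDCA ⇒ A·CC·BD·CA·BD·CA·A·CC·A·CC·A·CC·BD·CA
    A ↦ CA
    B ↦ A
    C ↦ BD
    D ↦ CC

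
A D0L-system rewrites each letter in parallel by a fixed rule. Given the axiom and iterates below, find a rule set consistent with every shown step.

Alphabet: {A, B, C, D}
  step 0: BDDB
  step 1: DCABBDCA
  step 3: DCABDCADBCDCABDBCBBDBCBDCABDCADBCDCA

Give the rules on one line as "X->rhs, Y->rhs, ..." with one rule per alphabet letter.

A->B, B->DCA, C->DBC, D->B

  step 0 ⇒ step 1: BDDB ⇒ DCA·B·B·DCA
    B ↦ DCA
    D ↦ B
    A ↦ B  (constrained at step 1)
    C ↦ DBC  (constrained at step 1)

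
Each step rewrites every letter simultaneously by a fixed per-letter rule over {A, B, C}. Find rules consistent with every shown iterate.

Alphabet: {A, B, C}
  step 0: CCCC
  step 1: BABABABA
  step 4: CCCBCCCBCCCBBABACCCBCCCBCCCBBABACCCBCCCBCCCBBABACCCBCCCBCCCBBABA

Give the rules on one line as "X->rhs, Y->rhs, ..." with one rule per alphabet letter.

  step 0 ⇒ step 1: CCCC ⇒ BA·BA·BA·BA
    C ↦ BA
    A ↦ CB  (constrained at step 1)
    B ↦ CC  (constrained at step 1)

A->CB, B->CC, C->BA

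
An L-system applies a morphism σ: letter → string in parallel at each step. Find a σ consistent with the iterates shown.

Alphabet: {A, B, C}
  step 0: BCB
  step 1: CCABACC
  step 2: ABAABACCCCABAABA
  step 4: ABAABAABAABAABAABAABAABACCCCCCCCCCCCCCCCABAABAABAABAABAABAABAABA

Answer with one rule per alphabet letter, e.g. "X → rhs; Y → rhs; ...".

A->C, B->CC, C->ABA

  step 1 ⇒ step 2: CCABACC ⇒ ABA·ABA·C·CC·C·ABA·ABA
    A ↦ C
    B ↦ CC
    C ↦ ABA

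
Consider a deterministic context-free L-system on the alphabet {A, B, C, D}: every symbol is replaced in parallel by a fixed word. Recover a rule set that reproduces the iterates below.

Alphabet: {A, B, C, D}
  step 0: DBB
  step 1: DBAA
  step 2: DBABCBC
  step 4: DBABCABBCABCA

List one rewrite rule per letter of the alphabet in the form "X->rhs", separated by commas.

A->BC, B->A, C->B, D->DB

  step 1 ⇒ step 2: DBAA ⇒ DB·A·BC·BC
    A ↦ BC
    B ↦ A
    D ↦ DB
    C ↦ B  (constrained at step 2)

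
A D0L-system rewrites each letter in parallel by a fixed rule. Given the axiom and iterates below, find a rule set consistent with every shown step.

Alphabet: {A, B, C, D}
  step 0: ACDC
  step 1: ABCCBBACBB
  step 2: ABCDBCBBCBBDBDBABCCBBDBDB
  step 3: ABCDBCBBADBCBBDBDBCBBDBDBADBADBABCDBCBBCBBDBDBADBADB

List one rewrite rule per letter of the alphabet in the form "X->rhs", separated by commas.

  step 2 ⇒ step 3: ABCDBCBBCBBDBDBABCCBBDBDB ⇒ ABC·DB·CBB·A·DB·CBB·DB·DB·CBB·DB·DB·A·DB·A·DB·ABC·DB·CBB·CBB·DB·DB·A·DB·A·DB
    A ↦ ABC
    B ↦ DB
    C ↦ CBB
    D ↦ A

A->ABC, B->DB, C->CBB, D->A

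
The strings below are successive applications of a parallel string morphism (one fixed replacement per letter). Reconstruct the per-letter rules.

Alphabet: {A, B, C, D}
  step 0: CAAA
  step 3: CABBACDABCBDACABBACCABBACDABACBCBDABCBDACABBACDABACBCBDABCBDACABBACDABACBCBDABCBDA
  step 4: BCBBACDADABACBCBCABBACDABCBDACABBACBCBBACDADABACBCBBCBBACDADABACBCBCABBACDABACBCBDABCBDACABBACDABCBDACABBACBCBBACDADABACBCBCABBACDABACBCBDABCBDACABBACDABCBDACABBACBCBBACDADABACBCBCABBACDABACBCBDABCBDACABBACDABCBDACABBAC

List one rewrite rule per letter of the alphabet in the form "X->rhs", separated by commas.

  step 3 ⇒ step 4: CABBACDABCBDACABBACCABBACDABACBCBDABCBDACABBACDABACBCBDABCBDACABBACDABACBCBDABCBDA ⇒ BCB·BAC·DA·DA·BAC·BCB·CAB·BAC·DA·BCB·DA·CAB·BAC·BCB·BAC·DA·DA·BAC·BCB·BCB·BAC·DA·DA·BAC·BCB·CAB·BAC·DA·BAC·BCB·DA·BCB·DA·CAB·BAC·DA·BCB·DA·CAB·BAC·BCB·BAC·DA·DA·BAC·BCB·CAB·BAC·DA·BAC·BCB·DA·BCB·DA·CAB·BAC·DA·BCB·DA·CAB·BAC·BCB·BAC·DA·DA·BAC·BCB·CAB·BAC·DA·BAC·BCB·DA·BCB·DA·CAB·BAC·DA·BCB·DA·CAB·BAC
    A ↦ BAC
    B ↦ DA
    C ↦ BCB
    D ↦ CAB

A->BAC, B->DA, C->BCB, D->CAB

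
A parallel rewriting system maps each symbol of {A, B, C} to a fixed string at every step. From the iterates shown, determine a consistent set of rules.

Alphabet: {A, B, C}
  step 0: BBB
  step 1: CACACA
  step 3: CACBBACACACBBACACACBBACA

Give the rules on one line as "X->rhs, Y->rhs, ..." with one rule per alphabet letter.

A->CB, B->CA, C->BA

  step 0 ⇒ step 1: BBB ⇒ CA·CA·CA
    B ↦ CA
    A ↦ CB  (constrained at step 1)
    C ↦ BA  (constrained at step 1)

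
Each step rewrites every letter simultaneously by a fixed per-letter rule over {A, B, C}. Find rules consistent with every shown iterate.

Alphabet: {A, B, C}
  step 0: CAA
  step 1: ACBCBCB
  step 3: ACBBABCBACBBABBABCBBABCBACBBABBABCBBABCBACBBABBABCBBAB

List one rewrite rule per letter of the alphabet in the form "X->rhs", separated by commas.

A->CB, B->BAB, C->ACB

  step 0 ⇒ step 1: CAA ⇒ ACB·CB·CB
    A ↦ CB
    C ↦ ACB
    B ↦ BAB  (constrained at step 1)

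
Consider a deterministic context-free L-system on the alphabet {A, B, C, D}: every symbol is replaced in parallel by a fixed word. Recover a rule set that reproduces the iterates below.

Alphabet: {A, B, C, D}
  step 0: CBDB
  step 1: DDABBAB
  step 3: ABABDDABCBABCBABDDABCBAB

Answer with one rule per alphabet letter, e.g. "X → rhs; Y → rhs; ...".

  step 0 ⇒ step 1: CBDB ⇒ DD·AB·B·AB
    B ↦ AB
    C ↦ DD
    D ↦ B
    A ↦ CB  (constrained at step 1)

A->CB, B->AB, C->DD, D->B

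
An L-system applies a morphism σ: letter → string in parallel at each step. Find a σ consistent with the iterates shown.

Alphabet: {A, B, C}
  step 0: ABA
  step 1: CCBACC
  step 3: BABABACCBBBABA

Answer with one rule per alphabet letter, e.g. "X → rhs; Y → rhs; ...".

A->CC, B->BA, C->B

  step 0 ⇒ step 1: ABA ⇒ CC·BA·CC
    A ↦ CC
    B ↦ BA
    C ↦ B  (constrained at step 1)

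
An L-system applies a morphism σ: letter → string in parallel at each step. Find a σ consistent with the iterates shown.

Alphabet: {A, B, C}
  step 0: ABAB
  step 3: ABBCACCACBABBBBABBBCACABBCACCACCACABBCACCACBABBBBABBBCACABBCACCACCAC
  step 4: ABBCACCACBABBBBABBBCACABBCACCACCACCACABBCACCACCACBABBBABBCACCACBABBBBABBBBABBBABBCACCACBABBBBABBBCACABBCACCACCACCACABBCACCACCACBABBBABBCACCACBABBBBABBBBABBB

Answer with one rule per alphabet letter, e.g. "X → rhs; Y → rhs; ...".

A->ABB, B->CAC, C->B

  step 3 ⇒ step 4: ABBCACCACBABBBBABBBCACABBCACCACCACABBCACCACBABBBBABBBCACABBCACCACCAC ⇒ ABB·CAC·CAC·B·ABB·B·B·ABB·B·CAC·ABB·CAC·CAC·CAC·CAC·ABB·CAC·CAC·CAC·B·ABB·B·ABB·CAC·CAC·B·ABB·B·B·ABB·B·B·ABB·B·ABB·CAC·CAC·B·ABB·B·B·ABB·B·CAC·ABB·CAC·CAC·CAC·CAC·ABB·CAC·CAC·CAC·B·ABB·B·ABB·CAC·CAC·B·ABB·B·B·ABB·B·B·ABB·B
    A ↦ ABB
    B ↦ CAC
    C ↦ B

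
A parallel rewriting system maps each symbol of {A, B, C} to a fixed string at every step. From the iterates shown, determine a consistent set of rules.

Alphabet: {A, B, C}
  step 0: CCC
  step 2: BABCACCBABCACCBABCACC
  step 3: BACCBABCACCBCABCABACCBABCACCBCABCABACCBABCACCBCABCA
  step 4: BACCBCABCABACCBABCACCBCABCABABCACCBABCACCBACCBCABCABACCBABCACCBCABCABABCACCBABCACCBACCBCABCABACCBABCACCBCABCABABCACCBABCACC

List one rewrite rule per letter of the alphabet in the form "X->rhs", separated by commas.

A->CC, B->BA, C->BCA

  step 3 ⇒ step 4: BACCBABCACCBCABCABACCBABCACCBCABCABACCBABCACCBCABCA ⇒ BA·CC·BCA·BCA·BA·CC·BA·BCA·CC·BCA·BCA·BA·BCA·CC·BA·BCA·CC·BA·CC·BCA·BCA·BA·CC·BA·BCA·CC·BCA·BCA·BA·BCA·CC·BA·BCA·CC·BA·CC·BCA·BCA·BA·CC·BA·BCA·CC·BCA·BCA·BA·BCA·CC·BA·BCA·CC
    A ↦ CC
    B ↦ BA
    C ↦ BCA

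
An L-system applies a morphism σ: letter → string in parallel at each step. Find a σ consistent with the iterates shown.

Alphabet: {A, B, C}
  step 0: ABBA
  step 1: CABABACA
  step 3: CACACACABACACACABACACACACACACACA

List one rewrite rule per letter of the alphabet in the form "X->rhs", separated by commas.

A->CA, B->BA, C->CA

  step 0 ⇒ step 1: ABBA ⇒ CA·BA·BA·CA
    A ↦ CA
    B ↦ BA
    C ↦ CA  (constrained at step 1)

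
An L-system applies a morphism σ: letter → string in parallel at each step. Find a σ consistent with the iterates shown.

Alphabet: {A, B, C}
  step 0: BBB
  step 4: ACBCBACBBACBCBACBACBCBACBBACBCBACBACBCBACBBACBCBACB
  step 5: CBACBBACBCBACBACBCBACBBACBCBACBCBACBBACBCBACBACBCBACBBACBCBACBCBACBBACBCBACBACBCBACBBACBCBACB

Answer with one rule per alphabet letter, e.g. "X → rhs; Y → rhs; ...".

  step 4 ⇒ step 5: ACBCBACBBACBCBACBACBCBACBBACBCBACBACBCBACBBACBCBACB ⇒ C·B·ACB·B·ACB·C·B·ACB·ACB·C·B·ACB·B·ACB·C·B·ACB·C·B·ACB·B·ACB·C·B·ACB·ACB·C·B·ACB·B·ACB·C·B·ACB·C·B·ACB·B·ACB·C·B·ACB·ACB·C·B·ACB·B·ACB·C·B·ACB
    A ↦ C
    B ↦ ACB
    C ↦ B

A->C, B->ACB, C->B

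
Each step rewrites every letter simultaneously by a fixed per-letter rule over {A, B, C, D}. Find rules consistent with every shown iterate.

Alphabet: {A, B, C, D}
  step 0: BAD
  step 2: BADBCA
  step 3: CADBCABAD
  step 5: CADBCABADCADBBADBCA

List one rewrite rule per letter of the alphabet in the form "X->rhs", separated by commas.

A->D, B->CA, C->BA, D->B

  step 2 ⇒ step 3: BADBCA ⇒ CA·D·B·CA·BA·D
    A ↦ D
    B ↦ CA
    C ↦ BA
    D ↦ B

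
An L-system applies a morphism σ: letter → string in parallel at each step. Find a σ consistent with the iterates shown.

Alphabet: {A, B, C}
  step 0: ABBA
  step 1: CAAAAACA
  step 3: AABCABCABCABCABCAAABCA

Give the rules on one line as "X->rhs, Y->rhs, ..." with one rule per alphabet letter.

  step 0 ⇒ step 1: ABBA ⇒ CA·AA·AA·CA
    A ↦ CA
    B ↦ AA
    C ↦ B  (constrained at step 1)

A->CA, B->AA, C->B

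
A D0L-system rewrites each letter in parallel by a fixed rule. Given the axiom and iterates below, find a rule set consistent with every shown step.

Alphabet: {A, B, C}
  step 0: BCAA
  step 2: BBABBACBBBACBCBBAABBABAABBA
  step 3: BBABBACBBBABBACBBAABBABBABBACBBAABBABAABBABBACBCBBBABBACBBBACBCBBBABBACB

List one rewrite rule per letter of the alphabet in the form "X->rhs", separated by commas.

A->CB, B->BBA, C->BAA

  step 2 ⇒ step 3: BBABBACBBBACBCBBAABBABAABBA ⇒ BBA·BBA·CB·BBA·BBA·CB·BAA·BBA·BBA·BBA·CB·BAA·BBA·BAA·BBA·BBA·CB·CB·BBA·BBA·CB·BBA·CB·CB·BBA·BBA·CB
    A ↦ CB
    B ↦ BBA
    C ↦ BAA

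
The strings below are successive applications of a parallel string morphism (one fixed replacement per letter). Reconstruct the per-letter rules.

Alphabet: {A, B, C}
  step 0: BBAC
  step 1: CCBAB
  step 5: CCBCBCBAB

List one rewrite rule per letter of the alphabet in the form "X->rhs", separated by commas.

  step 0 ⇒ step 1: BBAC ⇒ C·C·BA·B
    A ↦ BA
    B ↦ C
    C ↦ B

A->BA, B->C, C->B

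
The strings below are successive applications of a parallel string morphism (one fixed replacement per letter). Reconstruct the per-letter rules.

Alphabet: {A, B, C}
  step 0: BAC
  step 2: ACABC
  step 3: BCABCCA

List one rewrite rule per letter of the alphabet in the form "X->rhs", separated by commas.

A->BC, B->C, C->A

  step 2 ⇒ step 3: ACABC ⇒ BC·A·BC·C·A
    A ↦ BC
    B ↦ C
    C ↦ A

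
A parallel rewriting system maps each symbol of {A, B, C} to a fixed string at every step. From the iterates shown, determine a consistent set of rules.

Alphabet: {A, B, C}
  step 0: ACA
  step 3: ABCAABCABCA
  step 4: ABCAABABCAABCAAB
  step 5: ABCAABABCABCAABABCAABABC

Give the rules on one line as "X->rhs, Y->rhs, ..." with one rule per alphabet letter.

A->AB, B->C, C->A

  step 4 ⇒ step 5: ABCAABABCAABCAAB ⇒ AB·C·A·AB·AB·C·AB·C·A·AB·AB·C·A·AB·AB·C
    A ↦ AB
    B ↦ C
    C ↦ A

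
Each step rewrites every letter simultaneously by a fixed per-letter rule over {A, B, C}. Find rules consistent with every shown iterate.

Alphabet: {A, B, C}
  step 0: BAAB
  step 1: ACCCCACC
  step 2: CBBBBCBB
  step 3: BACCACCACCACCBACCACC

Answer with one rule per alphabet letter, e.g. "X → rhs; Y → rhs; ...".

A->C, B->ACC, C->B

  step 2 ⇒ step 3: CBBBBCBB ⇒ B·ACC·ACC·ACC·ACC·B·ACC·ACC
    B ↦ ACC
    C ↦ B
  step 0 ⇒ step 1: BAAB ⇒ ACC·C·C·ACC
    A ↦ C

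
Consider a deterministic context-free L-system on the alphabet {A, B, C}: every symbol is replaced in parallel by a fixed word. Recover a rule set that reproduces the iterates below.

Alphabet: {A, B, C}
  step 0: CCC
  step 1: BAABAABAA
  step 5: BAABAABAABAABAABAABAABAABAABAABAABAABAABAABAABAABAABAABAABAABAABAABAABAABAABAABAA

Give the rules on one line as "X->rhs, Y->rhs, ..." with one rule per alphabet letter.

A->C, B->C, C->BAA

  step 0 ⇒ step 1: CCC ⇒ BAA·BAA·BAA
    C ↦ BAA
    A ↦ C  (constrained at step 1)
    B ↦ C  (constrained at step 1)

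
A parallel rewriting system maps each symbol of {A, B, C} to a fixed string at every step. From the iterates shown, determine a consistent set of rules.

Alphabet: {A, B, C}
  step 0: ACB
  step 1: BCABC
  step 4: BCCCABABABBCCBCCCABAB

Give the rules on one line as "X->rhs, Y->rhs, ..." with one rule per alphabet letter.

A->BC, B->C, C->AB

  step 0 ⇒ step 1: ACB ⇒ BC·AB·C
    A ↦ BC
    B ↦ C
    C ↦ AB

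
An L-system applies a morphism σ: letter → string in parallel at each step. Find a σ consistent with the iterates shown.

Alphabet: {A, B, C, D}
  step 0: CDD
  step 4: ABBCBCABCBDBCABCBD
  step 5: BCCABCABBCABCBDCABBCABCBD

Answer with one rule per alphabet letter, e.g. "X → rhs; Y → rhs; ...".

  step 4 ⇒ step 5: ABBCBCABCBDBCABCBD ⇒ B·C·C·AB·C·AB·B·C·AB·C·BD·C·AB·B·C·AB·C·BD
    A ↦ B
    B ↦ C
    C ↦ AB
    D ↦ BD

A->B, B->C, C->AB, D->BD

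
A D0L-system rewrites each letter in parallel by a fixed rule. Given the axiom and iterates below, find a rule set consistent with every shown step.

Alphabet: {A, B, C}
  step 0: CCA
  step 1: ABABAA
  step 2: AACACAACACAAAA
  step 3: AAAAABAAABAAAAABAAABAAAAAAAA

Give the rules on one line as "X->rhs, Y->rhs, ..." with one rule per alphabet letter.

A->AA, B->CAC, C->AB

  step 2 ⇒ step 3: AACACAACACAAAA ⇒ AA·AA·AB·AA·AB·AA·AA·AB·AA·AB·AA·AA·AA·AA
    A ↦ AA
    C ↦ AB
  step 1 ⇒ step 2: ABABAA ⇒ AA·CAC·AA·CAC·AA·AA
    B ↦ CAC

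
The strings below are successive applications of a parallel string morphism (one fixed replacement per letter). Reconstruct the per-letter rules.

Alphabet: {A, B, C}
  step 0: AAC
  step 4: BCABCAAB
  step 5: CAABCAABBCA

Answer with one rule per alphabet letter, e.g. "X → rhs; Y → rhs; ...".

  step 4 ⇒ step 5: BCABCAAB ⇒ CA·A·B·CA·A·B·B·CA
    A ↦ B
    B ↦ CA
    C ↦ A

A->B, B->CA, C->A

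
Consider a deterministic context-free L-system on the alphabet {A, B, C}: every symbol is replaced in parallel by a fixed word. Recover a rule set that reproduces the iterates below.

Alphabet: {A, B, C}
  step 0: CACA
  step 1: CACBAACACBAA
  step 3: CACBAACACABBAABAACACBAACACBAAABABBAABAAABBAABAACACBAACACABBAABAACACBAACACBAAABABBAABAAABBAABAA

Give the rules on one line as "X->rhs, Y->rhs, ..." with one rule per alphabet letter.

  step 0 ⇒ step 1: CACA ⇒ CAC·BAA·CAC·BAA
    A ↦ BAA
    C ↦ CAC
    B ↦ AB  (constrained at step 1)

A->BAA, B->AB, C->CAC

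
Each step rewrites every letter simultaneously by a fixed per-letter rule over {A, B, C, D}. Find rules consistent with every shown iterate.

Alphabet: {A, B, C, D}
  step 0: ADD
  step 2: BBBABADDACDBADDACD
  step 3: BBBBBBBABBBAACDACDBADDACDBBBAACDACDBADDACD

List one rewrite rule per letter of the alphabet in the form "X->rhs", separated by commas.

  step 2 ⇒ step 3: BBBABADDACDBADDACD ⇒ BB·BB·BB·BA·BB·BA·ACD·ACD·BA·DD·ACD·BB·BA·ACD·ACD·BA·DD·ACD
    A ↦ BA
    B ↦ BB
    C ↦ DD
    D ↦ ACD

A->BA, B->BB, C->DD, D->ACD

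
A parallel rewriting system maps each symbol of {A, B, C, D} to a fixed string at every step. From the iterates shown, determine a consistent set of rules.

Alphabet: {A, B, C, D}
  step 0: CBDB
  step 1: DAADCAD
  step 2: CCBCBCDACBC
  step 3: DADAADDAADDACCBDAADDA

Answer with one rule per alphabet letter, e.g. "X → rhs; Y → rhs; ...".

  step 2 ⇒ step 3: CCBCBCDACBC ⇒ DA·DA·AD·DA·AD·DA·C·CB·DA·AD·DA
    A ↦ CB
    B ↦ AD
    C ↦ DA
    D ↦ C

A->CB, B->AD, C->DA, D->C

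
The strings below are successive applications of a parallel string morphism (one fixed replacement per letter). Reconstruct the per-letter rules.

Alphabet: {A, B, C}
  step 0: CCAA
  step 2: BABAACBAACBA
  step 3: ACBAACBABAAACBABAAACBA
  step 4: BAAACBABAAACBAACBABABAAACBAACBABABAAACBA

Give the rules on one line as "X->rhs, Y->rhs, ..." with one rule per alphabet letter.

  step 3 ⇒ step 4: ACBAACBABAAACBABAAACBA ⇒ BA·A·AC·BA·BA·A·AC·BA·AC·BA·BA·BA·A·AC·BA·AC·BA·BA·BA·A·AC·BA
    A ↦ BA
    B ↦ AC
    C ↦ A

A->BA, B->AC, C->A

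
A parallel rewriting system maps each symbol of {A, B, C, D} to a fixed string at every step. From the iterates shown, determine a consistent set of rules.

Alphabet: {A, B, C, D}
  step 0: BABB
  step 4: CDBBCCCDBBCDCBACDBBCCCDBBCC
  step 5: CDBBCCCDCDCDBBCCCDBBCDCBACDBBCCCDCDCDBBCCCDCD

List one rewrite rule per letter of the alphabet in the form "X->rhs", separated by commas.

  step 4 ⇒ step 5: CDBBCCCDBBCDCBACDBBCCCDBBCC ⇒ CD·BB·C·C·CD·CD·CD·BB·C·C·CD·BB·CD·C·BA·CD·BB·C·C·CD·CD·CD·BB·C·C·CD·CD
    A ↦ BA
    B ↦ C
    C ↦ CD
    D ↦ BB

A->BA, B->C, C->CD, D->BB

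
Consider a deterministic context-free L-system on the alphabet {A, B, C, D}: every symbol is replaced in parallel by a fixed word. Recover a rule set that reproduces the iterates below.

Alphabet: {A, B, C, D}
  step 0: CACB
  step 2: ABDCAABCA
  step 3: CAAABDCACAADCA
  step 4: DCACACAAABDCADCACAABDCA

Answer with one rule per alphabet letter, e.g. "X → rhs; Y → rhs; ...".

A->CA, B->A, C->D, D->AB

  step 3 ⇒ step 4: CAAABDCACAADCA ⇒ D·CA·CA·CA·A·AB·D·CA·D·CA·CA·AB·D·CA
    A ↦ CA
    B ↦ A
    C ↦ D
    D ↦ AB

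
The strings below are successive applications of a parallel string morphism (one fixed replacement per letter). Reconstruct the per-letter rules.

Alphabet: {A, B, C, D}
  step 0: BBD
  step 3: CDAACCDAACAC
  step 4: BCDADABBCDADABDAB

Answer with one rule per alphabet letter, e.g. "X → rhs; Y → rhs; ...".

A->DA, B->AC, C->B, D->C

  step 3 ⇒ step 4: CDAACCDAACAC ⇒ B·C·DA·DA·B·B·C·DA·DA·B·DA·B
    A ↦ DA
    C ↦ B
    D ↦ C
    B ↦ AC  (constrained at step 0)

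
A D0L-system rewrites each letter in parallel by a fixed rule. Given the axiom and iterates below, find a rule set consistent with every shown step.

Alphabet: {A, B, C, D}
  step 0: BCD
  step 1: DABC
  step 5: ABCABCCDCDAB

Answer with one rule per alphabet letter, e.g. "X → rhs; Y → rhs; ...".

  step 0 ⇒ step 1: BCD ⇒ D·AB·C
    B ↦ D
    C ↦ AB
    D ↦ C
    A ↦ C  (constrained at step 1)

A->C, B->D, C->AB, D->C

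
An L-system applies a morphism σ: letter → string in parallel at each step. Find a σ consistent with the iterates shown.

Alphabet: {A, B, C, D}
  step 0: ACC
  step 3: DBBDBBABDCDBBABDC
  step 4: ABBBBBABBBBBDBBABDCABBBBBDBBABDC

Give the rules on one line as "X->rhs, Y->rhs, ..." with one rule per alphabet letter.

  step 3 ⇒ step 4: DBBDBBABDCDBBABDC ⇒ AB·BB·BB·AB·BB·BB·D·BB·AB·DC·AB·BB·BB·D·BB·AB·DC
    A ↦ D
    B ↦ BB
    C ↦ DC
    D ↦ AB

A->D, B->BB, C->DC, D->AB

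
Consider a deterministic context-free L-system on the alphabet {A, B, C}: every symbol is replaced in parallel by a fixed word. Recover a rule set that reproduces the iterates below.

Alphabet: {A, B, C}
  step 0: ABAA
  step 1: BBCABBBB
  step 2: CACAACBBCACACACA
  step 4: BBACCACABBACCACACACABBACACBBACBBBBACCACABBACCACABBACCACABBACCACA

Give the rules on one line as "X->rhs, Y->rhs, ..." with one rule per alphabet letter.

  step 1 ⇒ step 2: BBCABBBB ⇒ CA·CA·AC·BB·CA·CA·CA·CA
    A ↦ BB
    B ↦ CA
    C ↦ AC

A->BB, B->CA, C->AC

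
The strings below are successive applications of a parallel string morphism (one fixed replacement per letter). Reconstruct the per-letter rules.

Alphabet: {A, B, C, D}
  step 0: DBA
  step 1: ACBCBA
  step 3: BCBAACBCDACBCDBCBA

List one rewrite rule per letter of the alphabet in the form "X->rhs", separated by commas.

A->BA, B->BC, C->D, D->AC

  step 0 ⇒ step 1: DBA ⇒ AC·BC·BA
    A ↦ BA
    B ↦ BC
    D ↦ AC
    C ↦ D  (constrained at step 1)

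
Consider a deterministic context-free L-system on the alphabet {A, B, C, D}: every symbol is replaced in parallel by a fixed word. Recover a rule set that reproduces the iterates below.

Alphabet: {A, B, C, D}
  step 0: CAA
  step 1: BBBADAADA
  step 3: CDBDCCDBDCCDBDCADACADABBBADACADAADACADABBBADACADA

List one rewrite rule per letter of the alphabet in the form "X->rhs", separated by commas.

A->ADA, B->DBD, C->BBB, D->C

  step 0 ⇒ step 1: CAA ⇒ BBB·ADA·ADA
    A ↦ ADA
    C ↦ BBB
    B ↦ DBD  (constrained at step 1)
    D ↦ C  (constrained at step 1)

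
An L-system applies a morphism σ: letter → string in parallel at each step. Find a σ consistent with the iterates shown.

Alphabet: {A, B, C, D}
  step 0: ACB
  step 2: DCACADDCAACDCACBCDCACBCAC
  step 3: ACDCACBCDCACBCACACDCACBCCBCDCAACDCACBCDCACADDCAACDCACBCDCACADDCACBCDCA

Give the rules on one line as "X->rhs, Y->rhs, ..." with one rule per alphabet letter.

A->CBC, B->CAD, C->DCA, D->AC

  step 2 ⇒ step 3: DCACADDCAACDCACBCDCACBCAC ⇒ AC·DCA·CBC·DCA·CBC·AC·AC·DCA·CBC·CBC·DCA·AC·DCA·CBC·DCA·CAD·DCA·AC·DCA·CBC·DCA·CAD·DCA·CBC·DCA
    A ↦ CBC
    B ↦ CAD
    C ↦ DCA
    D ↦ AC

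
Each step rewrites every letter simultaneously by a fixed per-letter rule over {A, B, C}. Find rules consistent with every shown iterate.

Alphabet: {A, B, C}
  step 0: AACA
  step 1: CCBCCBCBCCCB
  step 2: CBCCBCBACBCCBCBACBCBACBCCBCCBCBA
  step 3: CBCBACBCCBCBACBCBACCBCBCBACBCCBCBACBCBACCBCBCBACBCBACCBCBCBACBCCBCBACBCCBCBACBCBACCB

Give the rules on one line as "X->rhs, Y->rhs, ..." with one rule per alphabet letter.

  step 2 ⇒ step 3: CBCCBCBACBCCBCBACBCBACBCCBCCBCBA ⇒ CBC·BA·CBC·CBC·BA·CBC·BA·CCB·CBC·BA·CBC·CBC·BA·CBC·BA·CCB·CBC·BA·CBC·BA·CCB·CBC·BA·CBC·CBC·BA·CBC·CBC·BA·CBC·BA·CCB
    A ↦ CCB
    B ↦ BA
    C ↦ CBC

A->CCB, B->BA, C->CBC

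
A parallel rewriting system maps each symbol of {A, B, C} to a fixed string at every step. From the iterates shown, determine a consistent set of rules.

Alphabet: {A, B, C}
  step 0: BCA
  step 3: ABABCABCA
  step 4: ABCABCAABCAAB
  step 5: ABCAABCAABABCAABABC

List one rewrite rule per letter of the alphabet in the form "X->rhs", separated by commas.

A->AB, B->C, C->A

  step 4 ⇒ step 5: ABCABCAABCAAB ⇒ AB·C·A·AB·C·A·AB·AB·C·A·AB·AB·C
    A ↦ AB
    B ↦ C
    C ↦ A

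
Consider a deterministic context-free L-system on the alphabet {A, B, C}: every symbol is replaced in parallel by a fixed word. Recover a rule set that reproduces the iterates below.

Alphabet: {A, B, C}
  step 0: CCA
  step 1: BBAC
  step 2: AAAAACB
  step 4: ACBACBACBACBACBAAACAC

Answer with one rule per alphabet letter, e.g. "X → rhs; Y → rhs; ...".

A->AC, B->AA, C->B

  step 1 ⇒ step 2: BBAC ⇒ AA·AA·AC·B
    A ↦ AC
    B ↦ AA
    C ↦ B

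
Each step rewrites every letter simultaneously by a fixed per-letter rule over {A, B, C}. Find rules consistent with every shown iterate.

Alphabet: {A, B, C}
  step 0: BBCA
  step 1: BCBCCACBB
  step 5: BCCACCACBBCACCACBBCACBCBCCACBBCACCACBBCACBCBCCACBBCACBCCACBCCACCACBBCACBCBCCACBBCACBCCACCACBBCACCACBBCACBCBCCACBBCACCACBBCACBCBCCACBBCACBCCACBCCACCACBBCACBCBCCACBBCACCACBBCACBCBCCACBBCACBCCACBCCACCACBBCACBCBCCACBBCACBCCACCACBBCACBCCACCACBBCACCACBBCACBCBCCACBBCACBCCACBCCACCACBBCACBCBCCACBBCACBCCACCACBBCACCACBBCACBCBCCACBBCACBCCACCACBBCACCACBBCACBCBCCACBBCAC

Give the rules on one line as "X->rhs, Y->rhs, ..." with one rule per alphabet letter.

A->BB, B->BC, C->CAC

  step 0 ⇒ step 1: BBCA ⇒ BC·BC·CAC·BB
    A ↦ BB
    B ↦ BC
    C ↦ CAC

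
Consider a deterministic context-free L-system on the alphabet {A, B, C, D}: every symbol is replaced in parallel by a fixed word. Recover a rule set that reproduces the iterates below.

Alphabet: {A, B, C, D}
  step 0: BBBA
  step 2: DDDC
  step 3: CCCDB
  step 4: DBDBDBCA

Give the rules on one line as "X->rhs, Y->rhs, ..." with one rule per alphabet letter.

  step 3 ⇒ step 4: CCCDB ⇒ DB·DB·DB·C·A
    B ↦ A
    C ↦ DB
    D ↦ C
    A ↦ D  (constrained at step 0)

A->D, B->A, C->DB, D->C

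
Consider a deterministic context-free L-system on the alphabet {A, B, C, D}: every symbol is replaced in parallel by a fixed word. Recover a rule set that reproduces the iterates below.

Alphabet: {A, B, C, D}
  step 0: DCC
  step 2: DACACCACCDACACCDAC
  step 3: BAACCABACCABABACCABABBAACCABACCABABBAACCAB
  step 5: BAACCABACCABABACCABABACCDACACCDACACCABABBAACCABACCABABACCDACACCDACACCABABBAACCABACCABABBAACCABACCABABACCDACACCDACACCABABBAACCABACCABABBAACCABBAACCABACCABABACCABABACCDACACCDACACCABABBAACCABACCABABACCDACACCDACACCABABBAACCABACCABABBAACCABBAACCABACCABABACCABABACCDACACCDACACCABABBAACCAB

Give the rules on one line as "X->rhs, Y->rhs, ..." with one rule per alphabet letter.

A->ACC, B->DAC, C->AB, D->BA

  step 2 ⇒ step 3: DACACCACCDACACCDAC ⇒ BA·ACC·AB·ACC·AB·AB·ACC·AB·AB·BA·ACC·AB·ACC·AB·AB·BA·ACC·AB
    A ↦ ACC
    C ↦ AB
    D ↦ BA
    B ↦ DAC  (constrained at step 3)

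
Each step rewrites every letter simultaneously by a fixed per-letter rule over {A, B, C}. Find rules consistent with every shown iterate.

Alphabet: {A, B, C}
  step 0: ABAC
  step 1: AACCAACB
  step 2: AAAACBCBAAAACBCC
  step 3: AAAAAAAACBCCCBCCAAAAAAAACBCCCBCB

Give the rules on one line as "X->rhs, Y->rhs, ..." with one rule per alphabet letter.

  step 2 ⇒ step 3: AAAACBCBAAAACBCC ⇒ AA·AA·AA·AA·CB·CC·CB·CC·AA·AA·AA·AA·CB·CC·CB·CB
    A ↦ AA
    B ↦ CC
    C ↦ CB

A->AA, B->CC, C->CB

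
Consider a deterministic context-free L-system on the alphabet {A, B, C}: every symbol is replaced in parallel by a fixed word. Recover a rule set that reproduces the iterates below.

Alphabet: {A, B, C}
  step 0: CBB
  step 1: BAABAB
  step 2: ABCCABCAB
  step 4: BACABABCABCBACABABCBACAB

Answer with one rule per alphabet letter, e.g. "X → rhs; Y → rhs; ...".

  step 1 ⇒ step 2: BAABAB ⇒ AB·C·C·AB·C·AB
    A ↦ C
    B ↦ AB
  step 0 ⇒ step 1: CBB ⇒ BA·AB·AB
    C ↦ BA

A->C, B->AB, C->BA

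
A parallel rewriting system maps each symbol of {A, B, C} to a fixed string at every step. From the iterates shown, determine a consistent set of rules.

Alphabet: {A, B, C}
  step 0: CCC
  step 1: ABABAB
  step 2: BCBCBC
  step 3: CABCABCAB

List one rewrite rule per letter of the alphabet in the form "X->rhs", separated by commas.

A->B, B->C, C->AB

  step 2 ⇒ step 3: BCBCBC ⇒ C·AB·C·AB·C·AB
    B ↦ C
    C ↦ AB
  step 1 ⇒ step 2: ABABAB ⇒ B·C·B·C·B·C
    A ↦ B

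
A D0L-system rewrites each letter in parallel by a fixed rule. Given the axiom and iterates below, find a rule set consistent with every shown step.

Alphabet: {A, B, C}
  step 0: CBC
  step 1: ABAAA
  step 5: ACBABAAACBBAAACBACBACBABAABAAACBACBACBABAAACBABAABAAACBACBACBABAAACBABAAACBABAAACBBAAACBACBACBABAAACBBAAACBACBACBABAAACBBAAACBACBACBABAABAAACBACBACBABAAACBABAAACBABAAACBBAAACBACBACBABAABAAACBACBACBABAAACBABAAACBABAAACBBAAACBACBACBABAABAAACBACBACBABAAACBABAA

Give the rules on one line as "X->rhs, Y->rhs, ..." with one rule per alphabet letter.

A->ACB, B->BAA, C->A

  step 0 ⇒ step 1: CBC ⇒ A·BAA·A
    B ↦ BAA
    C ↦ A
    A ↦ ACB  (constrained at step 1)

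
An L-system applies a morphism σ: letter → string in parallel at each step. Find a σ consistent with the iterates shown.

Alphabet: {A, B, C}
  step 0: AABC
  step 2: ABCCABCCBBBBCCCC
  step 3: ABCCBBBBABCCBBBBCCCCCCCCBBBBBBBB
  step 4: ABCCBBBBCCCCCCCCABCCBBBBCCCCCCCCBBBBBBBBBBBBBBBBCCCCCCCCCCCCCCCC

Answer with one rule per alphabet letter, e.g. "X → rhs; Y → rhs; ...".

A->AB, B->CC, C->BB

  step 3 ⇒ step 4: ABCCBBBBABCCBBBBCCCCCCCCBBBBBBBB ⇒ AB·CC·BB·BB·CC·CC·CC·CC·AB·CC·BB·BB·CC·CC·CC·CC·BB·BB·BB·BB·BB·BB·BB·BB·CC·CC·CC·CC·CC·CC·CC·CC
    A ↦ AB
    B ↦ CC
    C ↦ BB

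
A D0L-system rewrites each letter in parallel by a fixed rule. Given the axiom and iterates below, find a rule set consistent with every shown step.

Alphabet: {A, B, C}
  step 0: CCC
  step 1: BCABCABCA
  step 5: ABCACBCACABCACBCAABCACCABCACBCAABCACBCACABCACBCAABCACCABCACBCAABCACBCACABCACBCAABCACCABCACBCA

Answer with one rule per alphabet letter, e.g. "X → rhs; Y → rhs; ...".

  step 0 ⇒ step 1: CCC ⇒ BCA·BCA·BCA
    C ↦ BCA
    A ↦ C  (constrained at step 1)
    B ↦ A  (constrained at step 1)

A->C, B->A, C->BCA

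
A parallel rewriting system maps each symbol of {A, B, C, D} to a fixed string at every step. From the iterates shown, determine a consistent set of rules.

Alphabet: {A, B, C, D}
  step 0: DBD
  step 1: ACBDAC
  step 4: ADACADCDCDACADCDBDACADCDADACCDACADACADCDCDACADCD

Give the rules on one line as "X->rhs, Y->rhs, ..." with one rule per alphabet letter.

  step 0 ⇒ step 1: DBD ⇒ AC·BD·AC
    B ↦ BD
    D ↦ AC
    A ↦ AD  (constrained at step 1)
    C ↦ CD  (constrained at step 1)

A->AD, B->BD, C->CD, D->AC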